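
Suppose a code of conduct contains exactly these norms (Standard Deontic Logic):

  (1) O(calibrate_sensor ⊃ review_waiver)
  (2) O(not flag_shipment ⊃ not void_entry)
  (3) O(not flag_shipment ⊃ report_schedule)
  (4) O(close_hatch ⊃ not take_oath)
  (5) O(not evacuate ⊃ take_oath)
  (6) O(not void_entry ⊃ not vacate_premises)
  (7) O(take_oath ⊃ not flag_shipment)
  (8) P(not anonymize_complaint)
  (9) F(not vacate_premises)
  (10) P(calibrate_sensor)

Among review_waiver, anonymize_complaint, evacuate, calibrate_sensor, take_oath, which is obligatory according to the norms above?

evacuate

Premise 9 is F(not vacate_premises), i.e. O(vacate_premises).
Premise 6 is O(not void_entry ⊃ not vacate_premises); contrapositively O(vacate_premises ⊃ void_entry). Since O(vacate_premises) holds, K gives O(void_entry).
Premise 2, O(not flag_shipment ⊃ not void_entry), contraposes to O(void_entry ⊃ flag_shipment); with O(void_entry) we get O(flag_shipment).
The contrapositive of premise 7 (O(take_oath ⊃ not flag_shipment)) is O(flag_shipment ⊃ not take_oath), and O(flag_shipment) is already established, so O(not take_oath).
Premise 5, O(not evacuate ⊃ take_oath), contraposes to O(not take_oath ⊃ evacuate); with O(not take_oath) we get O(evacuate).
So O(evacuate) holds — evacuate is obligatory. None of the other listed options is made obligatory by any chain of premises.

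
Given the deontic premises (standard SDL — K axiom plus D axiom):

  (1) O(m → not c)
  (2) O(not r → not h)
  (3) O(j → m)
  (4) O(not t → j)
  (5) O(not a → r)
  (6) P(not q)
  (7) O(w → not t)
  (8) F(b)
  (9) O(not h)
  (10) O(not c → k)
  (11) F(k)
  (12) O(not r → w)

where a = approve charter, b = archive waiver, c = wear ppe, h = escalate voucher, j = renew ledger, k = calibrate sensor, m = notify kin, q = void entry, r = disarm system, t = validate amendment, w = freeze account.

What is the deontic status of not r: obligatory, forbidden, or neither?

Forbidden

F(k) at premise 11 means O(not k).
Premise 10, O(not c → k), contraposes to O(not k → c); with O(not k) we get O(c).
Premise 1 is O(m → not c); contrapositively O(c → not m). Since O(c) holds, K gives O(not m).
The contrapositive of premise 3 (O(j → m)) is O(not m → not j), and O(not m) is already established, so O(not j).
The contrapositive of premise 4 (O(not t → j)) is O(not j → t), and O(not j) is already established, so O(t).
The contrapositive of premise 7 (O(w → not t)) is O(t → not w), and O(t) is already established, so O(not w).
Premise 12, O(not r → w), contraposes to O(not w → r); with O(not w) we get O(r).
Premises 2, 5, 6, 8, 9 do not contribute to this derivation.
Thus O(r), which is F(not r): not r is forbidden.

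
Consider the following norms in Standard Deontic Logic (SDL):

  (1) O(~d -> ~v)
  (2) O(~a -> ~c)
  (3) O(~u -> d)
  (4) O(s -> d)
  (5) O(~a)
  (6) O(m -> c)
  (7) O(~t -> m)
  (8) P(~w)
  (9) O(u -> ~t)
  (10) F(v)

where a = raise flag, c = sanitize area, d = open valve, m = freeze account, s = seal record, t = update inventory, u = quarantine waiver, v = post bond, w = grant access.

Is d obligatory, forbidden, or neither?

Premise 5 states O(~a) outright.
From O(~a) and premise 2, O(~a -> ~c), we obtain O(~c).
Premise 6 is O(m -> c); contrapositively O(~c -> ~m). Since O(~c) holds, K gives O(~m).
Premise 7 is O(~t -> m); contrapositively O(~m -> t). Since O(~m) holds, K gives O(t).
Premise 9 is O(u -> ~t); contrapositively O(t -> ~u). Since O(t) holds, K gives O(~u).
From O(~u) and premise 3, O(~u -> d), we obtain O(d).
Premises 1, 4, 8, 10 do not contribute to this derivation.
Hence d is obligatory.

Obligatory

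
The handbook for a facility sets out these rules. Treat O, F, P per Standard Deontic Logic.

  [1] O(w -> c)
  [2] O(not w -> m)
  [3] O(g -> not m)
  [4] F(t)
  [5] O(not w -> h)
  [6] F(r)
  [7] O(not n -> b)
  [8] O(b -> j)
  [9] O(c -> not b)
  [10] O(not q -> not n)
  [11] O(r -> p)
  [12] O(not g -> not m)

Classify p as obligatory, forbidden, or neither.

Neither

Premise 11 is O(r -> p), but O(r) is not derivable from the premises, so it does not yield O(p).
No premise or chain of K-axiom applications forces O(p), and none forces O(not p). So p is neither obligatory nor forbidden under these norms.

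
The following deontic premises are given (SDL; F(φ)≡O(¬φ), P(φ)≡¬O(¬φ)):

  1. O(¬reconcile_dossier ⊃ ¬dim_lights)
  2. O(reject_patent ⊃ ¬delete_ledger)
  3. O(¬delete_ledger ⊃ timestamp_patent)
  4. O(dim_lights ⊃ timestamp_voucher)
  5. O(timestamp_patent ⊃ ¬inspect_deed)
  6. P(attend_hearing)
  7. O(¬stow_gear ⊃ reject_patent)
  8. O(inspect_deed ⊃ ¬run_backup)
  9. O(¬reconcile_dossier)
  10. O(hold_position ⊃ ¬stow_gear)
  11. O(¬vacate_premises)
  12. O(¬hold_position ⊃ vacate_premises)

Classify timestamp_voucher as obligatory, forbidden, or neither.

Neither

Premise 4 is O(dim_lights ⊃ timestamp_voucher), but O(dim_lights) is not derivable from the premises, so it does not yield O(timestamp_voucher).
No premise or chain of K-axiom applications forces O(timestamp_voucher), and none forces O(¬timestamp_voucher). So timestamp_voucher is neither obligatory nor forbidden under these norms.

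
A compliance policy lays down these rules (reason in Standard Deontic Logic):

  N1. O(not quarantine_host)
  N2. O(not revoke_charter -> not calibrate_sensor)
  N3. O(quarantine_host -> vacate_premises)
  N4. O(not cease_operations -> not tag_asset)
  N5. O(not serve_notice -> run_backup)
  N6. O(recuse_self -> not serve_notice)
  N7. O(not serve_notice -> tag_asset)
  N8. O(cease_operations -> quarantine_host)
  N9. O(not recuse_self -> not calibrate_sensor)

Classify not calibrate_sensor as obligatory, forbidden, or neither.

Premise 1 gives O(not quarantine_host).
Premise 8, O(cease_operations -> quarantine_host), contraposes to O(not quarantine_host -> not cease_operations); with O(not quarantine_host) we get O(not cease_operations).
With premise 4, O(not cease_operations -> not tag_asset), the K-axiom yields O(not tag_asset).
Premise 7, O(not serve_notice -> tag_asset), contraposes to O(not tag_asset -> serve_notice); with O(not tag_asset) we get O(serve_notice).
Premise 6 is O(recuse_self -> not serve_notice); contrapositively O(serve_notice -> not recuse_self). Since O(serve_notice) holds, K gives O(not recuse_self).
With premise 9, O(not recuse_self -> not calibrate_sensor), the K-axiom yields O(not calibrate_sensor).
Premises 2, 3, 5 do not contribute to this derivation.
Hence not calibrate_sensor is obligatory.

Obligatory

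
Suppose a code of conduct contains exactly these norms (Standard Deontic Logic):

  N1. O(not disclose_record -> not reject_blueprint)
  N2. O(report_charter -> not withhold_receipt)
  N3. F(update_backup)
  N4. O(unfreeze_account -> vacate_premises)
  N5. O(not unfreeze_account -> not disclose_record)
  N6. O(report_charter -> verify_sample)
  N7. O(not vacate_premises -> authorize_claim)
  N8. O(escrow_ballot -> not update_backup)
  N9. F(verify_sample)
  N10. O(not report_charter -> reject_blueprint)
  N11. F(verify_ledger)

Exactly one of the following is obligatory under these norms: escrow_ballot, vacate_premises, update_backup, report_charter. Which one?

F(verify_sample) at premise 9 means O(not verify_sample).
Premise 6 is O(report_charter -> verify_sample); contrapositively O(not verify_sample -> not report_charter). Since O(not verify_sample) holds, K gives O(not report_charter).
With premise 10, O(not report_charter -> reject_blueprint), the K-axiom yields O(reject_blueprint).
Premise 1, O(not disclose_record -> not reject_blueprint), contraposes to O(reject_blueprint -> disclose_record); with O(reject_blueprint) we get O(disclose_record).
Premise 5, O(not unfreeze_account -> not disclose_record), contraposes to O(disclose_record -> unfreeze_account); with O(disclose_record) we get O(unfreeze_account).
With premise 4, O(unfreeze_account -> vacate_premises), the K-axiom yields O(vacate_premises).
So O(vacate_premises) holds — vacate_premises is obligatory. None of the other listed options is made obligatory by any chain of premises.

vacate_premises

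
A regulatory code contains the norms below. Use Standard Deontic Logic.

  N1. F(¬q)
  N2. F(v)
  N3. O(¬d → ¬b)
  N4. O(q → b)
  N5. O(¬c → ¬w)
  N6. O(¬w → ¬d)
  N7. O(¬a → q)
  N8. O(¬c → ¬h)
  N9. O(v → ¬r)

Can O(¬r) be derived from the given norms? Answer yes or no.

No

Premise 9 is O(v → ¬r), but O(v) is not derivable from the premises, so it does not yield O(¬r).
No other premise forces O(¬r). An ideal world satisfying every premise can still have ¬r false, so O(¬r) is not derivable.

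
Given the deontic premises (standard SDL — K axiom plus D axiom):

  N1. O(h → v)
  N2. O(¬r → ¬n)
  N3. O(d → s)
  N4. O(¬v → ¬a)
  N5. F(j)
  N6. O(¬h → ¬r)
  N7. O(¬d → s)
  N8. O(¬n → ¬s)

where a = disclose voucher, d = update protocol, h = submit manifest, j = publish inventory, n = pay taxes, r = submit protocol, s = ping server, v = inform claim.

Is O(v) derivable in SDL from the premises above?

By case analysis on d: premise 3 gives O(d → s) and premise 7 gives O(¬d → s), so O(s) either way.
The contrapositive of premise 8 (O(¬n → ¬s)) is O(s → n), and O(s) is already established, so O(n).
Premise 2 is O(¬r → ¬n); contrapositively O(n → r). Since O(n) holds, K gives O(r).
Premise 6 is O(¬h → ¬r); contrapositively O(r → h). Since O(r) holds, K gives O(h).
With premise 1, O(h → v), the K-axiom yields O(v).
Premises 4, 5 do not contribute to this derivation.
So O(v) follows.

Yes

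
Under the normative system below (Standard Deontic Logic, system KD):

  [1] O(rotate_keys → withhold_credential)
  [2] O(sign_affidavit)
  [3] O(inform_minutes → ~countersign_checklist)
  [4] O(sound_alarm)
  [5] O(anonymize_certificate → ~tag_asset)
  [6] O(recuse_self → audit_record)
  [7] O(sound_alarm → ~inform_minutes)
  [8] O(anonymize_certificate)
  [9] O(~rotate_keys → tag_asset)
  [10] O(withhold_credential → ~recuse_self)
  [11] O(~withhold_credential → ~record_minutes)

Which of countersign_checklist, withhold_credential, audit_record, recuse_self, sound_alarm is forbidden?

Premise 8 gives O(anonymize_certificate).
From O(anonymize_certificate) and premise 5, O(anonymize_certificate → ~tag_asset), we obtain O(~tag_asset).
The contrapositive of premise 9 (O(~rotate_keys → tag_asset)) is O(~tag_asset → rotate_keys), and O(~tag_asset) is already established, so O(rotate_keys).
Applying K to premise 1 (O(rotate_keys → withhold_credential)) and O(rotate_keys) yields O(withhold_credential).
From O(withhold_credential) and premise 10, O(withhold_credential → ~recuse_self), we obtain O(~recuse_self).
So O(~recuse_self) holds, i.e. recuse_self is forbidden. None of the other listed options is forbidden under the premises.

recuse_self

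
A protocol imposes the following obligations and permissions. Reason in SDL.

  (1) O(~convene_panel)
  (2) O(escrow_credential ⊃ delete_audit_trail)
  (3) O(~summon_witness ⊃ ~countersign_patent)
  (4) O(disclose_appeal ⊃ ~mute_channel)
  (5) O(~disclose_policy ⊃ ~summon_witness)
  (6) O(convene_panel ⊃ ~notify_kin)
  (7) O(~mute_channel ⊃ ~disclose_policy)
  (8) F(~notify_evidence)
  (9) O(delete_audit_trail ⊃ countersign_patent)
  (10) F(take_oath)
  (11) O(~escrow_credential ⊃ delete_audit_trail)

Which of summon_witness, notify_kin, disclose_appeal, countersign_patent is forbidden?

Premises 11 and 2 are O(~escrow_credential ⊃ delete_audit_trail) and O(escrow_credential ⊃ delete_audit_trail); every ideal world satisfies ~escrow_credential or escrow_credential, so in either case delete_audit_trail holds — hence O(delete_audit_trail).
Premise 9 is O(delete_audit_trail ⊃ countersign_patent); since O(delete_audit_trail), deontic closure gives O(countersign_patent).
Premise 3, O(~summon_witness ⊃ ~countersign_patent), contraposes to O(countersign_patent ⊃ summon_witness); with O(countersign_patent) we get O(summon_witness).
The contrapositive of premise 5 (O(~disclose_policy ⊃ ~summon_witness)) is O(summon_witness ⊃ disclose_policy), and O(summon_witness) is already established, so O(disclose_policy).
Premise 7, O(~mute_channel ⊃ ~disclose_policy), contraposes to O(disclose_policy ⊃ mute_channel); with O(disclose_policy) we get O(mute_channel).
Premise 4, O(disclose_appeal ⊃ ~mute_channel), contraposes to O(mute_channel ⊃ ~disclose_appeal); with O(mute_channel) we get O(~disclose_appeal).
So O(~disclose_appeal) holds, i.e. disclose_appeal is forbidden. None of the other listed options is forbidden under the premises.

disclose_appeal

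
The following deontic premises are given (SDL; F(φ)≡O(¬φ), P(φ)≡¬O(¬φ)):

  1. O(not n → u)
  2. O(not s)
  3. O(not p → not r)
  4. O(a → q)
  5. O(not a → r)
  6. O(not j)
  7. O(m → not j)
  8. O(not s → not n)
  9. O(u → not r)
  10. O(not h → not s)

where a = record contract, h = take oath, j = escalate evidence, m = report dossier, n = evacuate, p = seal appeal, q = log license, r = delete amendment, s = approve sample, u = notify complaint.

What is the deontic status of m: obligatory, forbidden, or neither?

Premise 7 is O(m → not j); even if O(not j) held, inferring O(m) would be affirming the consequent — invalid.
No premise or chain of K-axiom applications forces O(m), and none forces O(not m). So m is neither obligatory nor forbidden under these norms.

Neither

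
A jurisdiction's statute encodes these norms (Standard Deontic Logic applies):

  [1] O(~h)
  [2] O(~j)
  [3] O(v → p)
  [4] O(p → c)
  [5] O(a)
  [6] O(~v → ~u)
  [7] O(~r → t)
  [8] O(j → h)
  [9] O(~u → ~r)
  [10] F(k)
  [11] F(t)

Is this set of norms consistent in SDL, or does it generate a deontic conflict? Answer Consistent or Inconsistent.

Consistent

Premise 8 is O(j → h), but O(j) is not derivable from the premises, so it does not yield O(h).
So O(h) is not derivable, and the apparent clash with O(~h) does not arise.
A world satisfying every obligation exists (e.g. a=true, c=true, h=false, j=false, k=false, p=true, r=true, t=false, u=true, v=true); no atom is both obligatory and forbidden, so the set is consistent.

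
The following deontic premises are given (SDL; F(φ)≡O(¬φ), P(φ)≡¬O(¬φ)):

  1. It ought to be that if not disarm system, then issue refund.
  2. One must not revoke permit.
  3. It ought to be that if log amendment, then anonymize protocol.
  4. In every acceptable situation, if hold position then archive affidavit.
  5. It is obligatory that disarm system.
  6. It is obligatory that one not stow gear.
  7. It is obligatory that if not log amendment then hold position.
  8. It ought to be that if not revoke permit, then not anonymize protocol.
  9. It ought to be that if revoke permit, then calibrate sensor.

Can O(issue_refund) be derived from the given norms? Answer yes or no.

No

Premise 1 is O(¬disarm_system → issue_refund), but O(¬disarm_system) is not derivable from the premises, so it does not yield O(issue_refund).
No other premise forces O(issue_refund). An ideal world satisfying every premise can still have issue_refund false, so O(issue_refund) is not derivable.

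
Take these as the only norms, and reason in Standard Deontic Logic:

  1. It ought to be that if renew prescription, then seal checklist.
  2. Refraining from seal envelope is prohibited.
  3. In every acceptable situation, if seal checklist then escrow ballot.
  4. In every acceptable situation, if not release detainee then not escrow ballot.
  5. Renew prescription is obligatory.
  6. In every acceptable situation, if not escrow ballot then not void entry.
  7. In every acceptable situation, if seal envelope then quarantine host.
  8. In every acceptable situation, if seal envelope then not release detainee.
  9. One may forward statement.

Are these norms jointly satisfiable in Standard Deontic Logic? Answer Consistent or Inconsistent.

Inconsistent

From premise 5 we have O(renew_prescription).
Applying K to premise 1 (O(renew_prescription → seal_checklist)) and O(renew_prescription) yields O(seal_checklist).
From O(seal_checklist) and premise 3, O(seal_checklist → escrow_ballot), we obtain O(escrow_ballot).
Premise 4 is O(¬release_detainee → ¬escrow_ballot); contrapositively O(escrow_ballot → release_detainee). Since O(escrow_ballot) holds, K gives O(release_detainee).
The contrapositive of premise 8 (O(seal_envelope → ¬release_detainee)) is O(release_detainee → ¬seal_envelope), and O(release_detainee) is already established, so O(¬seal_envelope).
But premise 2, F(¬seal_envelope), means O(seal_envelope).
We now have both O(¬seal_envelope) and O(seal_envelope) — seal_envelope is simultaneously obligatory and forbidden, violating the D-axiom.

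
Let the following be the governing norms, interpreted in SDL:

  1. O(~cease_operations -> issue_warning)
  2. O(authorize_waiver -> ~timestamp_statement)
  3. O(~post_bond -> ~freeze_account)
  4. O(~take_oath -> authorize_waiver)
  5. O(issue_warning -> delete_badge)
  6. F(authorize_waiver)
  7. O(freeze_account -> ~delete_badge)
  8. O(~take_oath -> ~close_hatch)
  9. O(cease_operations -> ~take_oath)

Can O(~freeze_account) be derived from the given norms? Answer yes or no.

Yes

Premise 6, F(authorize_waiver), is equivalent to O(~authorize_waiver).
The contrapositive of premise 4 (O(~take_oath -> authorize_waiver)) is O(~authorize_waiver -> take_oath), and O(~authorize_waiver) is already established, so O(take_oath).
Premise 9, O(cease_operations -> ~take_oath), contraposes to O(take_oath -> ~cease_operations); with O(take_oath) we get O(~cease_operations).
Premise 1 is O(~cease_operations -> issue_warning); since O(~cease_operations), deontic closure gives O(issue_warning).
From O(issue_warning) and premise 5, O(issue_warning -> delete_badge), we obtain O(delete_badge).
Premise 7 is O(freeze_account -> ~delete_badge); contrapositively O(delete_badge -> ~freeze_account). Since O(delete_badge) holds, K gives O(~freeze_account).
Premises 2, 3, 8 do not contribute to this derivation.
So O(~freeze_account) follows.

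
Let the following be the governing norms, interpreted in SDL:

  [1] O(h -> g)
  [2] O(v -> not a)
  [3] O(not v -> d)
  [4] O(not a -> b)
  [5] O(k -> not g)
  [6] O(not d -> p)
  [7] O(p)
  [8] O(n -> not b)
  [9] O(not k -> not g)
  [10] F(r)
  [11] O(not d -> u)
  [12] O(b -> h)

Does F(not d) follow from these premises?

By case analysis on k: premise 5 gives O(k -> not g) and premise 9 gives O(not k -> not g), so O(not g) either way.
Premise 1, O(h -> g), contraposes to O(not g -> not h); with O(not g) we get O(not h).
Premise 12, O(b -> h), contraposes to O(not h -> not b); with O(not h) we get O(not b).
Premise 4, O(not a -> b), contraposes to O(not b -> a); with O(not b) we get O(a).
Premise 2 is O(v -> not a); contrapositively O(a -> not v). Since O(a) holds, K gives O(not v).
From O(not v) and premise 3, O(not v -> d), we obtain O(d).
Premises 6, 7, 8, 10, 11 do not contribute to this derivation.
So O(d) holds, i.e. F(not d). The claim follows.

Yes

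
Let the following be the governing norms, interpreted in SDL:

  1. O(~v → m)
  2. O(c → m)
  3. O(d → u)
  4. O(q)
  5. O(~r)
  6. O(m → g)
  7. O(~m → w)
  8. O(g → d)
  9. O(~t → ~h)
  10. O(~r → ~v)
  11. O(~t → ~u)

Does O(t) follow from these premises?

From premise 5 we have O(~r).
Applying K to premise 10 (O(~r → ~v)) and O(~r) yields O(~v).
With premise 1, O(~v → m), the K-axiom yields O(m).
Applying K to premise 6 (O(m → g)) and O(m) yields O(g).
Premise 8 is O(g → d); since O(g), deontic closure gives O(d).
Applying K to premise 3 (O(d → u)) and O(d) yields O(u).
Premise 11 is O(~t → ~u); contrapositively O(u → t). Since O(u) holds, K gives O(t).
Premises 2, 4, 7, 9 do not contribute to this derivation.
So O(t) follows.

Yes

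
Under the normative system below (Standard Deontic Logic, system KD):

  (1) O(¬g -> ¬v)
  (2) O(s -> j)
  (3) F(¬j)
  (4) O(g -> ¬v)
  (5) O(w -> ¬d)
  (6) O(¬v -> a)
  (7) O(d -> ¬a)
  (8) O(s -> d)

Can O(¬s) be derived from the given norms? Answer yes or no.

By case analysis on g: premise 4 gives O(g -> ¬v) and premise 1 gives O(¬g -> ¬v), so O(¬v) either way.
Applying K to premise 6 (O(¬v -> a)) and O(¬v) yields O(a).
Premise 7 is O(d -> ¬a); contrapositively O(a -> ¬d). Since O(a) holds, K gives O(¬d).
Premise 8 is O(s -> d); contrapositively O(¬d -> ¬s). Since O(¬d) holds, K gives O(¬s).
Premises 2, 3, 5 do not contribute to this derivation.
So O(¬s) follows.

Yes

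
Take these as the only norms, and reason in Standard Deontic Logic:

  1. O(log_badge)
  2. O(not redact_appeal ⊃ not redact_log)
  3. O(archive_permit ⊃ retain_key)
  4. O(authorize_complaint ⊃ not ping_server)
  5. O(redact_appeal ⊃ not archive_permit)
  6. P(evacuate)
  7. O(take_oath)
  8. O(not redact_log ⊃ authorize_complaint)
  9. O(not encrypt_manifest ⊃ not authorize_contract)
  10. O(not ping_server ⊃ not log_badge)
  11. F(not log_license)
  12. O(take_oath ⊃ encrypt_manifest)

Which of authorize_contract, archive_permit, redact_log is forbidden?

Premise 1 states O(log_badge) outright.
Premise 10 is O(not ping_server ⊃ not log_badge); contrapositively O(log_badge ⊃ ping_server). Since O(log_badge) holds, K gives O(ping_server).
The contrapositive of premise 4 (O(authorize_complaint ⊃ not ping_server)) is O(ping_server ⊃ not authorize_complaint), and O(ping_server) is already established, so O(not authorize_complaint).
Premise 8, O(not redact_log ⊃ authorize_complaint), contraposes to O(not authorize_complaint ⊃ redact_log); with O(not authorize_complaint) we get O(redact_log).
Premise 2 is O(not redact_appeal ⊃ not redact_log); contrapositively O(redact_log ⊃ redact_appeal). Since O(redact_log) holds, K gives O(redact_appeal).
Premise 5 is O(redact_appeal ⊃ not archive_permit); since O(redact_appeal), deontic closure gives O(not archive_permit).
So O(not archive_permit) holds, i.e. archive_permit is forbidden. None of the other listed options is forbidden under the premises.

archive_permit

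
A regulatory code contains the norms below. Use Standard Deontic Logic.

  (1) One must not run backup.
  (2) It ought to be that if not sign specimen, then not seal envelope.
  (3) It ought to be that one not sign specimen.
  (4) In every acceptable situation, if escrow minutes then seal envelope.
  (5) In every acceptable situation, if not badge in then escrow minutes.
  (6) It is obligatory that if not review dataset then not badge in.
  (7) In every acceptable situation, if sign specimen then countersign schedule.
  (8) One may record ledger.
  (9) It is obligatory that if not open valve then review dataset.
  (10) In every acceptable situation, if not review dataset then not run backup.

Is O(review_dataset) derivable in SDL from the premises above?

From premise 3 we have O(¬sign_specimen).
With premise 2, O(¬sign_specimen → ¬seal_envelope), the K-axiom yields O(¬seal_envelope).
The contrapositive of premise 4 (O(escrow_minutes → seal_envelope)) is O(¬seal_envelope → ¬escrow_minutes), and O(¬seal_envelope) is already established, so O(¬escrow_minutes).
Premise 5 is O(¬badge_in → escrow_minutes); contrapositively O(¬escrow_minutes → badge_in). Since O(¬escrow_minutes) holds, K gives O(badge_in).
Premise 6, O(¬review_dataset → ¬badge_in), contraposes to O(badge_in → review_dataset); with O(badge_in) we get O(review_dataset).
Premises 1, 7, 8, 9, 10 do not contribute to this derivation.
So O(review_dataset) follows.

Yes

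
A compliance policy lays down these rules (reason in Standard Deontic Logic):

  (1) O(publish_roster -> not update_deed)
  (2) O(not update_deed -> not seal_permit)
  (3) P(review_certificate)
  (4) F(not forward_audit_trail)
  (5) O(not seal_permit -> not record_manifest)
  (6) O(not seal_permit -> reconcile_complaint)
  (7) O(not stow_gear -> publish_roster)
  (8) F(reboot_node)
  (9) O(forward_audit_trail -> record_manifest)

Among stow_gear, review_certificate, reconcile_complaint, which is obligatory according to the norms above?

Premise 4, F(not forward_audit_trail), is equivalent to O(forward_audit_trail).
Premise 9 is O(forward_audit_trail -> record_manifest); since O(forward_audit_trail), deontic closure gives O(record_manifest).
Premise 5 is O(not seal_permit -> not record_manifest); contrapositively O(record_manifest -> seal_permit). Since O(record_manifest) holds, K gives O(seal_permit).
Premise 2 is O(not update_deed -> not seal_permit); contrapositively O(seal_permit -> update_deed). Since O(seal_permit) holds, K gives O(update_deed).
Premise 1 is O(publish_roster -> not update_deed); contrapositively O(update_deed -> not publish_roster). Since O(update_deed) holds, K gives O(not publish_roster).
Premise 7 is O(not stow_gear -> publish_roster); contrapositively O(not publish_roster -> stow_gear). Since O(not publish_roster) holds, K gives O(stow_gear).
So O(stow_gear) holds — stow_gear is obligatory. None of the other listed options is made obligatory by any chain of premises.

stow_gear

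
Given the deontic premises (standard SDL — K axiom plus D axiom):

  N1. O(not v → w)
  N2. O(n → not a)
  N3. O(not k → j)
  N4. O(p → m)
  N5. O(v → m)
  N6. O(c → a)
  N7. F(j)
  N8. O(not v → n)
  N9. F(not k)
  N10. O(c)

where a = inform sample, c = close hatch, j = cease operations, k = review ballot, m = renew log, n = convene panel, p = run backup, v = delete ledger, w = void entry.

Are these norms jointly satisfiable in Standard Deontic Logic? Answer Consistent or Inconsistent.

Consistent

Premise 3 is O(not k → j), but O(not k) is not derivable from the premises, so it does not yield O(j).
So O(j) is not derivable, and the apparent clash with O(not j) does not arise.
A world satisfying every obligation exists (e.g. a=true, c=true, j=false, k=true, m=true, n=false, p=false, v=true, w=false); no atom is both obligatory and forbidden, so the set is consistent.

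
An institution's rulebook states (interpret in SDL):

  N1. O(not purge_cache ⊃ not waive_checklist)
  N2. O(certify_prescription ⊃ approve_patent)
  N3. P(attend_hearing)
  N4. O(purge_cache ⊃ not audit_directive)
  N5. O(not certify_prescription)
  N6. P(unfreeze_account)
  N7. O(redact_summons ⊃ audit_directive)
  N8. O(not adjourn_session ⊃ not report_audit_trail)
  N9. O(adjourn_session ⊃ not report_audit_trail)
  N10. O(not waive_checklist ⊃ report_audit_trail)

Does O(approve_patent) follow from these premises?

No

Premise 2 is O(certify_prescription ⊃ approve_patent), but O(certify_prescription) is not derivable from the premises, so it does not yield O(approve_patent).
No other premise forces O(approve_patent). An ideal world satisfying every premise can still have approve_patent false, so O(approve_patent) is not derivable.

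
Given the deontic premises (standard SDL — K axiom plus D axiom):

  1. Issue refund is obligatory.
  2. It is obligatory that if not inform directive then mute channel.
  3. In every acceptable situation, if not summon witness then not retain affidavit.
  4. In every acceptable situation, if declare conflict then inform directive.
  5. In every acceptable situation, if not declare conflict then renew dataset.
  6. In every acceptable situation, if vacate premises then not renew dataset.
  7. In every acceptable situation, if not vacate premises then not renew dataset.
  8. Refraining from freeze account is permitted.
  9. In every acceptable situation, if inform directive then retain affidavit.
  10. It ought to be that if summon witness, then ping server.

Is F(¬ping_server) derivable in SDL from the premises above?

Premises 7 and 6 are O(¬vacate_premises → ¬renew_dataset) and O(vacate_premises → ¬renew_dataset); every ideal world satisfies ¬vacate_premises or vacate_premises, so in either case ¬renew_dataset holds — hence O(¬renew_dataset).
The contrapositive of premise 5 (O(¬declare_conflict → renew_dataset)) is O(¬renew_dataset → declare_conflict), and O(¬renew_dataset) is already established, so O(declare_conflict).
Premise 4 is O(declare_conflict → inform_directive); since O(declare_conflict), deontic closure gives O(inform_directive).
Applying K to premise 9 (O(inform_directive → retain_affidavit)) and O(inform_directive) yields O(retain_affidavit).
Premise 3, O(¬summon_witness → ¬retain_affidavit), contraposes to O(retain_affidavit → summon_witness); with O(retain_affidavit) we get O(summon_witness).
With premise 10, O(summon_witness → ping_server), the K-axiom yields O(ping_server).
Premises 1, 2, 8 do not contribute to this derivation.
So O(ping_server) holds, i.e. F(¬ping_server). The claim follows.

Yes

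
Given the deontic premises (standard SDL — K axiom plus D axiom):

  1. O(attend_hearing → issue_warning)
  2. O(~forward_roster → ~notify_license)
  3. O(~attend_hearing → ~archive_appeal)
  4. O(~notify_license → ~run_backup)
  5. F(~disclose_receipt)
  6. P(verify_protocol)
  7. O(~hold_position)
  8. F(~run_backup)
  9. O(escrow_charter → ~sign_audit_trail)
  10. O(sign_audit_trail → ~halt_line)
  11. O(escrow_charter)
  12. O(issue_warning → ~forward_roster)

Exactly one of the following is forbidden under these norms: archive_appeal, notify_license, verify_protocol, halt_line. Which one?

Premise 8, F(~run_backup), is equivalent to O(run_backup).
The contrapositive of premise 4 (O(~notify_license → ~run_backup)) is O(run_backup → notify_license), and O(run_backup) is already established, so O(notify_license).
Premise 2 is O(~forward_roster → ~notify_license); contrapositively O(notify_license → forward_roster). Since O(notify_license) holds, K gives O(forward_roster).
Premise 12 is O(issue_warning → ~forward_roster); contrapositively O(forward_roster → ~issue_warning). Since O(forward_roster) holds, K gives O(~issue_warning).
Premise 1, O(attend_hearing → issue_warning), contraposes to O(~issue_warning → ~attend_hearing); with O(~issue_warning) we get O(~attend_hearing).
With premise 3, O(~attend_hearing → ~archive_appeal), the K-axiom yields O(~archive_appeal).
So O(~archive_appeal) holds, i.e. archive_appeal is forbidden. None of the other listed options is forbidden under the premises.

archive_appeal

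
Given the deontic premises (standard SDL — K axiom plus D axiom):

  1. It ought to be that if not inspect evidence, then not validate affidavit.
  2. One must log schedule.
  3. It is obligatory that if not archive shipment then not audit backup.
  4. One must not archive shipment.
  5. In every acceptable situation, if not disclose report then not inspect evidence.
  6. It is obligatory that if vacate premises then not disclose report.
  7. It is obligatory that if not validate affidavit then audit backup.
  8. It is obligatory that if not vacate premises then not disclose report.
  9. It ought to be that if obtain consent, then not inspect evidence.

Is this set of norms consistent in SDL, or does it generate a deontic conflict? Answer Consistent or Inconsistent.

Inconsistent

Premises 6 and 8 cover both cases: O(vacate_premises → ¬disclose_report) and O(¬vacate_premises → ¬disclose_report). Since vacate_premises ∨ ¬vacate_premises is a tautology, O(¬disclose_report) follows.
Applying K to premise 5 (O(¬disclose_report → ¬inspect_evidence)) and O(¬disclose_report) yields O(¬inspect_evidence).
From O(¬inspect_evidence) and premise 1, O(¬inspect_evidence → ¬validate_affidavit), we obtain O(¬validate_affidavit).
Applying K to premise 7 (O(¬validate_affidavit → audit_backup)) and O(¬validate_affidavit) yields O(audit_backup).
Premise 3, O(¬archive_shipment → ¬audit_backup), contraposes to O(audit_backup → archive_shipment); with O(audit_backup) we get O(archive_shipment).
Yet premise 4 is F(archive_shipment), i.e. O(¬archive_shipment).
We now have both O(archive_shipment) and O(¬archive_shipment) — archive_shipment is simultaneously obligatory and forbidden, violating the D-axiom.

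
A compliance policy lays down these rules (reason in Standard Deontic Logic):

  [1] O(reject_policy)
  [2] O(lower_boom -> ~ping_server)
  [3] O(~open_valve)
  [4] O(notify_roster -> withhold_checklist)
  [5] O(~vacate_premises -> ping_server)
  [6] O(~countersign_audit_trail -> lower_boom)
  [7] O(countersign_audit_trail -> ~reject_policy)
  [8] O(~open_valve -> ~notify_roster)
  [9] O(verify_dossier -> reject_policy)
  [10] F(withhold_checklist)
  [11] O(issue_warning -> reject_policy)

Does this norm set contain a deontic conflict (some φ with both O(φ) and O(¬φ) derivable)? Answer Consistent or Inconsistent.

Consistent

Premise 4 is O(notify_roster -> withhold_checklist), but O(notify_roster) is not derivable from the premises, so it does not yield O(withhold_checklist).
So O(withhold_checklist) is not derivable, and the apparent clash with O(~withhold_checklist) does not arise.
A world satisfying every obligation exists (e.g. countersign_audit_trail=false, issue_warning=false, lower_boom=true, notify_roster=false, open_valve=false, ping_server=false, reject_policy=true, vacate_premises=true, verify_dossier=false, withhold_checklist=false); no atom is both obligatory and forbidden, so the set is consistent.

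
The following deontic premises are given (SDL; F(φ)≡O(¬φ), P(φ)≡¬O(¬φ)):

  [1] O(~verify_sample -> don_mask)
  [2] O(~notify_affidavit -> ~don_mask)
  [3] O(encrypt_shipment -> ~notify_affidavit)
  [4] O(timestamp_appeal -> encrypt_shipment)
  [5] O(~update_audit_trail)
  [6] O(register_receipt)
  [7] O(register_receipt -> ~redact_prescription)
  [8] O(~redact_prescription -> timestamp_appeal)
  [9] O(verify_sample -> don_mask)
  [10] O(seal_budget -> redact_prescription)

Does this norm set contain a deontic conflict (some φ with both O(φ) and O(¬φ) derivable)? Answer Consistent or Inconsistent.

Inconsistent

Premises 9 and 1 are O(verify_sample -> don_mask) and O(~verify_sample -> don_mask); every ideal world satisfies verify_sample or ~verify_sample, so in either case don_mask holds — hence O(don_mask).
The contrapositive of premise 2 (O(~notify_affidavit -> ~don_mask)) is O(don_mask -> notify_affidavit), and O(don_mask) is already established, so O(notify_affidavit).
The contrapositive of premise 3 (O(encrypt_shipment -> ~notify_affidavit)) is O(notify_affidavit -> ~encrypt_shipment), and O(notify_affidavit) is already established, so O(~encrypt_shipment).
Premise 4 is O(timestamp_appeal -> encrypt_shipment); contrapositively O(~encrypt_shipment -> ~timestamp_appeal). Since O(~encrypt_shipment) holds, K gives O(~timestamp_appeal).
Premise 8, O(~redact_prescription -> timestamp_appeal), contraposes to O(~timestamp_appeal -> redact_prescription); with O(~timestamp_appeal) we get O(redact_prescription).
Premise 7, O(register_receipt -> ~redact_prescription), contraposes to O(redact_prescription -> ~register_receipt); with O(redact_prescription) we get O(~register_receipt).
However, premise 6 gives O(register_receipt).
We now have both O(~register_receipt) and O(register_receipt) — register_receipt is simultaneously obligatory and forbidden, violating the D-axiom.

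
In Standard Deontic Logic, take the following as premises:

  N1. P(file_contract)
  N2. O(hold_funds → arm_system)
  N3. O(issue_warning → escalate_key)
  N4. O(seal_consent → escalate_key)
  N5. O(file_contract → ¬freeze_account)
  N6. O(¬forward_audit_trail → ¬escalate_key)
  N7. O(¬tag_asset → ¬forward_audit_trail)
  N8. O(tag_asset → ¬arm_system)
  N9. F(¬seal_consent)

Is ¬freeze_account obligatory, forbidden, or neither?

Neither

Premise 5 is O(file_contract → ¬freeze_account), but O(file_contract) is not derivable from the premises (the permission P(file_contract) asserts only ¬O(¬file_contract), not O(file_contract)), so it does not yield O(¬freeze_account).
No premise or chain of K-axiom applications forces O(¬freeze_account), and none forces O(freeze_account). So ¬freeze_account is neither obligatory nor forbidden under these norms.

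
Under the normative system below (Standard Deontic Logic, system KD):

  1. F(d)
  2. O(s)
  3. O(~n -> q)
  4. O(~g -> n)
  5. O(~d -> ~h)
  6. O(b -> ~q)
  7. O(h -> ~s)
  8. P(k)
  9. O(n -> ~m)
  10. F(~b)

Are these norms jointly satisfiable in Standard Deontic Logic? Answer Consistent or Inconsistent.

Premise 7 is O(h -> ~s), but O(h) is not derivable from the premises, so it does not yield O(~s).
So O(~s) is not derivable, and the apparent clash with O(s) does not arise.
A world satisfying every obligation exists (e.g. b=true, d=false, g=false, h=false, k=false, m=false, n=true, q=false, s=true); no atom is both obligatory and forbidden, so the set is consistent.

Consistent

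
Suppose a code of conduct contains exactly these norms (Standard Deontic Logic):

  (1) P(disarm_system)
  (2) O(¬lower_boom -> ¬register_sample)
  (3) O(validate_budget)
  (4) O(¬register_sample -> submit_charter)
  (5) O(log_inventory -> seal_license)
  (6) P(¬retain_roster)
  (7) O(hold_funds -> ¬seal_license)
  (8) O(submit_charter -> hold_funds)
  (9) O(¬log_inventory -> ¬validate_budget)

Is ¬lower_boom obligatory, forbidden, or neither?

Forbidden

From premise 3 we have O(validate_budget).
The contrapositive of premise 9 (O(¬log_inventory -> ¬validate_budget)) is O(validate_budget -> log_inventory), and O(validate_budget) is already established, so O(log_inventory).
Premise 5 is O(log_inventory -> seal_license); since O(log_inventory), deontic closure gives O(seal_license).
The contrapositive of premise 7 (O(hold_funds -> ¬seal_license)) is O(seal_license -> ¬hold_funds), and O(seal_license) is already established, so O(¬hold_funds).
The contrapositive of premise 8 (O(submit_charter -> hold_funds)) is O(¬hold_funds -> ¬submit_charter), and O(¬hold_funds) is already established, so O(¬submit_charter).
Premise 4 is O(¬register_sample -> submit_charter); contrapositively O(¬submit_charter -> register_sample). Since O(¬submit_charter) holds, K gives O(register_sample).
Premise 2, O(¬lower_boom -> ¬register_sample), contraposes to O(register_sample -> lower_boom); with O(register_sample) we get O(lower_boom).
Premises 1, 6 do not contribute to this derivation.
Thus O(lower_boom), which is F(¬lower_boom): ¬lower_boom is forbidden.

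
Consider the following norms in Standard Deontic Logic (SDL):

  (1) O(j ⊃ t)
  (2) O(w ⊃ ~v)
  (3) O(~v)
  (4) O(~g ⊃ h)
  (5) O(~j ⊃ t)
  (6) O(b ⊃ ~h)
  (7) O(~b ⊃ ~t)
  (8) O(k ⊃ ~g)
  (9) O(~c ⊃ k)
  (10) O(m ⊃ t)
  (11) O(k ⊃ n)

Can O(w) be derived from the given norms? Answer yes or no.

Premise 2 is O(w ⊃ ~v); even if O(~v) held, inferring O(w) would be affirming the consequent — invalid.
No other premise forces O(w). An ideal world satisfying every premise can still have w false, so O(w) is not derivable.

No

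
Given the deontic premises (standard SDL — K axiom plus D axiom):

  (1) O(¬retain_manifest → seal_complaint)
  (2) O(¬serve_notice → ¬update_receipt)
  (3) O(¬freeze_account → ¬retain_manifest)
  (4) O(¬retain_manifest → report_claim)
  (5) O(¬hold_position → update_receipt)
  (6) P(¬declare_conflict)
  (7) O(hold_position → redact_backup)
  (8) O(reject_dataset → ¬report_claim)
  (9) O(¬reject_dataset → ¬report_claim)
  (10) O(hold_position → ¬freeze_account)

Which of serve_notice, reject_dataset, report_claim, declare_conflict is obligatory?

Premises 9 and 8 are O(¬reject_dataset → ¬report_claim) and O(reject_dataset → ¬report_claim); every ideal world satisfies ¬reject_dataset or reject_dataset, so in either case ¬report_claim holds — hence O(¬report_claim).
Premise 4, O(¬retain_manifest → report_claim), contraposes to O(¬report_claim → retain_manifest); with O(¬report_claim) we get O(retain_manifest).
Premise 3, O(¬freeze_account → ¬retain_manifest), contraposes to O(retain_manifest → freeze_account); with O(retain_manifest) we get O(freeze_account).
Premise 10, O(hold_position → ¬freeze_account), contraposes to O(freeze_account → ¬hold_position); with O(freeze_account) we get O(¬hold_position).
From O(¬hold_position) and premise 5, O(¬hold_position → update_receipt), we obtain O(update_receipt).
Premise 2 is O(¬serve_notice → ¬update_receipt); contrapositively O(update_receipt → serve_notice). Since O(update_receipt) holds, K gives O(serve_notice).
So O(serve_notice) holds — serve_notice is obligatory. None of the other listed options is made obligatory by any chain of premises.

serve_notice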